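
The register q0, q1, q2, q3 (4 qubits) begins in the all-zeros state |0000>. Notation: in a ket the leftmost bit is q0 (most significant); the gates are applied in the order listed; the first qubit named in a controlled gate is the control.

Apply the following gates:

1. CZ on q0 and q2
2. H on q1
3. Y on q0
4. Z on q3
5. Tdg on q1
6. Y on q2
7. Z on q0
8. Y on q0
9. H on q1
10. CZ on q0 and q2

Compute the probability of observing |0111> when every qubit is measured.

The probability of measuring |0111> is 0.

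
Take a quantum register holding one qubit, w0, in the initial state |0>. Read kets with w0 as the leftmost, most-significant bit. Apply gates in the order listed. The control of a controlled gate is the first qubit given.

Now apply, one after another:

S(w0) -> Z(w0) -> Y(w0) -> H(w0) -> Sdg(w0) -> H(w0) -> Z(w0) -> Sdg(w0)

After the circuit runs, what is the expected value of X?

In the final state, X has expectation 1.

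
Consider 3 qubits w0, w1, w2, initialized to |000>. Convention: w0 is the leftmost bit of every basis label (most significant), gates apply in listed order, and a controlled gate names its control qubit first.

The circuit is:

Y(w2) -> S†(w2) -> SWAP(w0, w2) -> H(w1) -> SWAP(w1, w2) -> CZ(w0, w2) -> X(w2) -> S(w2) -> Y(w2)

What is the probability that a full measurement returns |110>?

The probability of measuring |110> is 0.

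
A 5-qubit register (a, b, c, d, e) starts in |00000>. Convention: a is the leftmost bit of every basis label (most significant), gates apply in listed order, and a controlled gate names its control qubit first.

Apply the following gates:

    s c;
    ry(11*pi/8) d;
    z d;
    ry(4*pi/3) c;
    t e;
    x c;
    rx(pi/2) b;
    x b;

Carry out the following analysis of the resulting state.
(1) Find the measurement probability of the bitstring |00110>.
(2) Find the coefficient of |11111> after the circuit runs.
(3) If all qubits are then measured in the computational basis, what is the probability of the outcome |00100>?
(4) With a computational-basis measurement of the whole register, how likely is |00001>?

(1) Outcome |00110> occurs with probability sqrt(2 - sqrt(2))/32 + 1/16.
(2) |11111> carries amplitude 0 in the final state.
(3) A full measurement returns |00100> with probability 1/16 - sqrt(2 - sqrt(2))/32.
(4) Outcome |00001> occurs with probability 0.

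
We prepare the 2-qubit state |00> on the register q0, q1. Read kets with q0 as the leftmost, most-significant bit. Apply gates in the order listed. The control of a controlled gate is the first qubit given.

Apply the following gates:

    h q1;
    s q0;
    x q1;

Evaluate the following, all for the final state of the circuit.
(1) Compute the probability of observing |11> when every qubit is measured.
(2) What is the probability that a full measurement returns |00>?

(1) The probability of measuring |11> is 0.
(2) The probability of measuring |00> is 1/2.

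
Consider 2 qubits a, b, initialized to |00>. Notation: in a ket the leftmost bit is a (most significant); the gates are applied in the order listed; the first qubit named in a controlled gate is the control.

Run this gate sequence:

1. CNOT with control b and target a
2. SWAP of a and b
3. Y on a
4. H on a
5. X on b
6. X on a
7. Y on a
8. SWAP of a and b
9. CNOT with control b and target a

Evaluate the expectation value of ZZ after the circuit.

The expectation value of ZZ is -1.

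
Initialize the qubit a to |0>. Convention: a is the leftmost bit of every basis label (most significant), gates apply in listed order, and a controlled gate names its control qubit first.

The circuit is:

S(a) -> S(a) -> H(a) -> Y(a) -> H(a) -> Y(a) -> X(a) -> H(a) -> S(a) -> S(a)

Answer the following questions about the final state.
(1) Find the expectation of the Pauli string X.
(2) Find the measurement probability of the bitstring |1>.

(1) The observable X averages to 1.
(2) The probability of measuring |1> is 1/2.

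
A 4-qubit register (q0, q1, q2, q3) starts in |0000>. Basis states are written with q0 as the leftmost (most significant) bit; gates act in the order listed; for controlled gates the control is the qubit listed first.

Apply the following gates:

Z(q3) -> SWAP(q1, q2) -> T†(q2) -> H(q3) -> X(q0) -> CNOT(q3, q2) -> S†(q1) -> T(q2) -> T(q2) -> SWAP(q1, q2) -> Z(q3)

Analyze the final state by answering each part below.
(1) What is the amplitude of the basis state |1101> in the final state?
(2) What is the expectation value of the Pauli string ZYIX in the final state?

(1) The amplitude on |1101> is -sqrt(2)*I/2.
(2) The expectation value of ZYIX is 1.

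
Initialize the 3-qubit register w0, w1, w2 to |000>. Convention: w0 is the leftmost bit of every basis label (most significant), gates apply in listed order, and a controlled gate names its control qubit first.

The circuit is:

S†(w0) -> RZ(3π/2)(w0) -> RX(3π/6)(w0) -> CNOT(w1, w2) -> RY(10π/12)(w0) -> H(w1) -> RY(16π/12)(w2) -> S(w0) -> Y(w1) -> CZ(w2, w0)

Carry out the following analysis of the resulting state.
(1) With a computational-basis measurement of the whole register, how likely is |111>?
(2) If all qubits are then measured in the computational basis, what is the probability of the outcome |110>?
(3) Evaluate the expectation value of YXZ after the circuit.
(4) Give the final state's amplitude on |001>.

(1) Outcome |111> occurs with probability 3/16.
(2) The probability of measuring |110> is 1/16.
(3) In the final state, YXZ has expectation 0.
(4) |001> carries amplitude (-3*sqrt(2) - sqrt(6) - sqrt(6)*I + 3*sqrt(2)*I)*exp(I*pi/4)/16 in the final state.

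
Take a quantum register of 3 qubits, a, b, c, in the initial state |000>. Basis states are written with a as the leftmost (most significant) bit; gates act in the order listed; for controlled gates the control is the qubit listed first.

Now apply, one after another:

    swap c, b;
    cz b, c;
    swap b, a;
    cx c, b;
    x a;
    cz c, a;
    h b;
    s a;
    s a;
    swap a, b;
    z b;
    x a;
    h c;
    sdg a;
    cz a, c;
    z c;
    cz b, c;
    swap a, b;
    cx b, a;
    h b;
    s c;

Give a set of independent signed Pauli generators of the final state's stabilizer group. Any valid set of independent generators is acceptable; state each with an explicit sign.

One valid set of independent stabilizer generators is +YZZ, -ZXI, -ZIY (any independent generating set of the same group is equally correct).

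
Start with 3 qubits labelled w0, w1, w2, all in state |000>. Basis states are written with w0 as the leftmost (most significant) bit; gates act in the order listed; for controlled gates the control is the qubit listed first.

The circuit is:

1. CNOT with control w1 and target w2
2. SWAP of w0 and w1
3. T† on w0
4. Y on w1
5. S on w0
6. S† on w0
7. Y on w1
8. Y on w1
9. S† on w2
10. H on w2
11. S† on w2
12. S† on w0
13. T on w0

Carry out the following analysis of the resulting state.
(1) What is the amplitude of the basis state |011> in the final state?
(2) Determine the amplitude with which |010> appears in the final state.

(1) The final state's coefficient on |011> equals sqrt(2)/2.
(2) |010> carries amplitude sqrt(2)*I/2 in the final state.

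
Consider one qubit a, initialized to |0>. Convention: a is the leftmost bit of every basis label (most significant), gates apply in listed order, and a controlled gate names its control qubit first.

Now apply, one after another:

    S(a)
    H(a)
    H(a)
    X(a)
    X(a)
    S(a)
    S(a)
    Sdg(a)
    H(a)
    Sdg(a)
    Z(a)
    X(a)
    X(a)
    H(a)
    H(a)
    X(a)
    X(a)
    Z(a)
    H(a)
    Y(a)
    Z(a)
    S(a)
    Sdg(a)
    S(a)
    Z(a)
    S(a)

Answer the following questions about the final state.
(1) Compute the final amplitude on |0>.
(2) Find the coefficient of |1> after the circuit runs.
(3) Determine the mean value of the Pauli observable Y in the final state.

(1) The amplitude on |0> is 1/2 - I/2. Key observation: gates 12-17 undo each other exactly, leaving only the rest of the circuit to track.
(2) |1> carries amplitude -1/2 - I/2 in the final state.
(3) The observable Y averages to -1.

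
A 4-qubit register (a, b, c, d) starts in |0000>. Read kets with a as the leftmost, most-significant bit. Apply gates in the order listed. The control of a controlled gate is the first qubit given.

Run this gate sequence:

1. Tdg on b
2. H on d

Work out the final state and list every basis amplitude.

The final amplitudes are sqrt(2)/2 on |0000>, sqrt(2)/2 on |0001>, and 0 on every other basis state.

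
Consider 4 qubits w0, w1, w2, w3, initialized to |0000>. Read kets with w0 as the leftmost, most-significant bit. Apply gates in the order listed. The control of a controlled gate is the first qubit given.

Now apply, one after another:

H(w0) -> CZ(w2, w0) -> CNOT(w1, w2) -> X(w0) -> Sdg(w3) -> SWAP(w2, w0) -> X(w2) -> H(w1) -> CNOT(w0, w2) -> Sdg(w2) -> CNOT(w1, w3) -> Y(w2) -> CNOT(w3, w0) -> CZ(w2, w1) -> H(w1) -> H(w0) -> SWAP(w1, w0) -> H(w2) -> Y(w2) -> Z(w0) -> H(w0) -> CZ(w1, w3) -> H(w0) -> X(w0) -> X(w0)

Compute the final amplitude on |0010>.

|0010> carries amplitude sqrt(2)*(-1 - I)/8 in the final state.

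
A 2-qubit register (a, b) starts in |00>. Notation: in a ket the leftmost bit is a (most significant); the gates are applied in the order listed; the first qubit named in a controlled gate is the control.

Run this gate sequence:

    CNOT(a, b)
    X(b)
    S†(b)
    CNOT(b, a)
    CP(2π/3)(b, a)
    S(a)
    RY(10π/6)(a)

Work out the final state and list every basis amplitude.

The resulting statevector has amplitude 0 on |00>, -exp(2*I*pi/3)/2 on |01>, 0 on |10>, -sqrt(3)*exp(2*I*pi/3)/2 on |11>.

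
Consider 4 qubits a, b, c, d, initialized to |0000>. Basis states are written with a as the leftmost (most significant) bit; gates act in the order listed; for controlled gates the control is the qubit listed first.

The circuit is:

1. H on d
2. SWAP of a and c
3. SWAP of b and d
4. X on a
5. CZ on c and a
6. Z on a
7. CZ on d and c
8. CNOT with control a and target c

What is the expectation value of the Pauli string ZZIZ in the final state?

The expectation value of ZZIZ is 0.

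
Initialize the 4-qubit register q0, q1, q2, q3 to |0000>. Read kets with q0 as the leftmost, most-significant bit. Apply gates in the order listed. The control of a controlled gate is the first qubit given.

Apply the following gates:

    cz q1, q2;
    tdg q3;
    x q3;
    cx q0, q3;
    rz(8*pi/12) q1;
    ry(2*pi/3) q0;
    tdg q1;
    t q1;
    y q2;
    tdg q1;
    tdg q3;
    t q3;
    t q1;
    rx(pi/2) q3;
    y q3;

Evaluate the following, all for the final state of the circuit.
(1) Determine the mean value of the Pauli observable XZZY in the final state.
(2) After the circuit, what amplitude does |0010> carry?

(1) The observable XZZY averages to -sqrt(3)/2. Key observation: the block from step 10 through step 13 cancels to the identity and can be dropped.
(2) The amplitude on |0010> is -sqrt(2)*exp(2*I*pi/3)/4.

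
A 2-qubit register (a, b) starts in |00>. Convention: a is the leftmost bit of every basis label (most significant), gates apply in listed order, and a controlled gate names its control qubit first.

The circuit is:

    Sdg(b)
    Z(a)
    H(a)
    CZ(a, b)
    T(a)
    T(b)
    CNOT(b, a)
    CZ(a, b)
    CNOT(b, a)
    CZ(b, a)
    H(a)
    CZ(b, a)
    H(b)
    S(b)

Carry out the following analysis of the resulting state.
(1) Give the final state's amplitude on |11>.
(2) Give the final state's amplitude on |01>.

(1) The amplitude on |11> is sqrt(2)*(-exp(3*I*pi/4) + I)/4.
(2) |01> carries amplitude sqrt(2)*(exp(3*I*pi/4) + I)/4 in the final state.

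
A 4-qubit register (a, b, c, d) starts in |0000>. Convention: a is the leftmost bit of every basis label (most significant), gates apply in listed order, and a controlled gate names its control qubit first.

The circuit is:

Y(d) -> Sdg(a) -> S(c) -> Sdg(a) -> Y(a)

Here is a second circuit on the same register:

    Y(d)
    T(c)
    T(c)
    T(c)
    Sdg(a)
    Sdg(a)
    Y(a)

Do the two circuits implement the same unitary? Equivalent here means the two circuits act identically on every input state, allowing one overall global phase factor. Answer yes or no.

No — the two circuits implement different unitaries, even allowing a global phase.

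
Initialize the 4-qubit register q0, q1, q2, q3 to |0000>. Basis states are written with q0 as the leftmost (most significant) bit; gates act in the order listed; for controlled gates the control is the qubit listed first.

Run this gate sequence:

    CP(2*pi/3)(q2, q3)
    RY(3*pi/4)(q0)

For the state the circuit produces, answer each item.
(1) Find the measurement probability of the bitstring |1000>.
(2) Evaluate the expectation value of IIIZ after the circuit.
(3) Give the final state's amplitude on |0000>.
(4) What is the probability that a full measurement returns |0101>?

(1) The probability of measuring |1000> is sqrt(2)/4 + 1/2.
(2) The observable IIIZ averages to 1.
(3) The amplitude on |0000> is sqrt(2 - sqrt(2))/2.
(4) Outcome |0101> occurs with probability 0.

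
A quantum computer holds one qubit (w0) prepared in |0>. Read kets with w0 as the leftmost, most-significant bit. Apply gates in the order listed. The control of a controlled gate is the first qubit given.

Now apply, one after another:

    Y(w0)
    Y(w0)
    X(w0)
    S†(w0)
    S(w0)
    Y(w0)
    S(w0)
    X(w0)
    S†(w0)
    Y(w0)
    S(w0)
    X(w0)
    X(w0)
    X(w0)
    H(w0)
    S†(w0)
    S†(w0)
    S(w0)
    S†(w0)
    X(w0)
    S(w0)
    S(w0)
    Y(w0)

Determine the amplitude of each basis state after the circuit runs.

The resulting statevector has amplitude -sqrt(2)/2 on |0>, -sqrt(2)/2 on |1>.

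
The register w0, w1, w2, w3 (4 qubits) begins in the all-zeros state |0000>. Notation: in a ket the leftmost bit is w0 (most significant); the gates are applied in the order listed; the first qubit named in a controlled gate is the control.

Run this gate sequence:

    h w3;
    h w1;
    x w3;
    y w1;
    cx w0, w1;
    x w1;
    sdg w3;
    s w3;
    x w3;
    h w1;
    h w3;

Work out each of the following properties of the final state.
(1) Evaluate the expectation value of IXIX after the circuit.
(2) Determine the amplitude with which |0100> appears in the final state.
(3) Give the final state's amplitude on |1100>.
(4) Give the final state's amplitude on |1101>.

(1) The observable IXIX averages to 0.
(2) The final state's coefficient on |0100> equals I.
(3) |1100> carries amplitude 0 in the final state.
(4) The amplitude on |1101> is 0.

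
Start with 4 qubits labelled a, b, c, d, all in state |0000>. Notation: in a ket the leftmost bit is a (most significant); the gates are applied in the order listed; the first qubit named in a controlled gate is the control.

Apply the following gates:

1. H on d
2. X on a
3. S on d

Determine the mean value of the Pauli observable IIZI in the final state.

The observable IIZI averages to 1.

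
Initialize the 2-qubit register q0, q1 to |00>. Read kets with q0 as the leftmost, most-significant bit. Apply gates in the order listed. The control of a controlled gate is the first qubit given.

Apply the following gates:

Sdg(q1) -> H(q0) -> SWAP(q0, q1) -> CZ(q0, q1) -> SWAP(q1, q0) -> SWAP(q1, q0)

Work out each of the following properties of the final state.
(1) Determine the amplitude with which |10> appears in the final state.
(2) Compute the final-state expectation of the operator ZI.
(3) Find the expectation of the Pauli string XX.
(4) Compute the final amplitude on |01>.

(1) |10> carries amplitude 0 in the final state. Key observation: the block from step 5 through step 6 cancels to the identity and can be dropped.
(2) The expectation value of ZI is 1.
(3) The expectation value of XX is 0.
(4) The amplitude on |01> is sqrt(2)/2.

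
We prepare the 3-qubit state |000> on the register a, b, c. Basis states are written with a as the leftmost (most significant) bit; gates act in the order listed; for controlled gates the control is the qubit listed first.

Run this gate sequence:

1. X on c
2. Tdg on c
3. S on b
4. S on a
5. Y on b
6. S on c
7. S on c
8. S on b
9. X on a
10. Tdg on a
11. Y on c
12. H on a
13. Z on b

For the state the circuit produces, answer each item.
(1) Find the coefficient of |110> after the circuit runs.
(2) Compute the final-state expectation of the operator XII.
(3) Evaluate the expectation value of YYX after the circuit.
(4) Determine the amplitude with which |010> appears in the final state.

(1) The final state's coefficient on |110> equals -sqrt(2)/2.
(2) The expectation value of XII is -1.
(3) The expectation value of YYX is 0.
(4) The amplitude on |010> is sqrt(2)/2.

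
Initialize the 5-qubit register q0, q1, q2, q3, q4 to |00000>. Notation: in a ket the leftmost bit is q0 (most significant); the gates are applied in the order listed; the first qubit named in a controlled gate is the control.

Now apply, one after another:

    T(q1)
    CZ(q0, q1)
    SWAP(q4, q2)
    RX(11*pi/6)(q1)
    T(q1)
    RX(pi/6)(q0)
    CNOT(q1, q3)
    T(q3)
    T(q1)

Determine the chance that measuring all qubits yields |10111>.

A full measurement returns |10111> with probability 0.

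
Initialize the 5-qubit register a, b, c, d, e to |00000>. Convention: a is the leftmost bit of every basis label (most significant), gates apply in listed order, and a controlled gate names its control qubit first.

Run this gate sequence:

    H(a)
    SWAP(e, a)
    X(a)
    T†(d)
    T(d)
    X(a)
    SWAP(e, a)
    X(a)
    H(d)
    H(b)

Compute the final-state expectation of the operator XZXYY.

The expectation value of XZXYY is 0.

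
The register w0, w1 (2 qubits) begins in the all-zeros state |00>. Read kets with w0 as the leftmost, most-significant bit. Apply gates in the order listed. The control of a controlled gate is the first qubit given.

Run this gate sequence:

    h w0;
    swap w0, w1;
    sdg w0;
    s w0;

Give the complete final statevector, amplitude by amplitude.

The final amplitudes are sqrt(2)/2 on |00>, sqrt(2)/2 on |01>, 0 on |10>, 0 on |11>.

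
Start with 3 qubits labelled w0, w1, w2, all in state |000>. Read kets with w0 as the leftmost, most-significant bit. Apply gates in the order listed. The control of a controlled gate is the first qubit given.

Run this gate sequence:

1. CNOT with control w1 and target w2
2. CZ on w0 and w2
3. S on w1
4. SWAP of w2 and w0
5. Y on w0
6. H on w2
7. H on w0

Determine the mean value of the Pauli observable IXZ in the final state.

The observable IXZ averages to 0.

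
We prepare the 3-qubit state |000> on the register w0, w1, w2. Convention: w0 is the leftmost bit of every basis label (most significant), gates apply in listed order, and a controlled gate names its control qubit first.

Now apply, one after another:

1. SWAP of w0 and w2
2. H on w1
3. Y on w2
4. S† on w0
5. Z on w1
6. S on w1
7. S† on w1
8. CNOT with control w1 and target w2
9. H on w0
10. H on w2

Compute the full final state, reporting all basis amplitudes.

The resulting statevector has amplitude sqrt(2)*I/4 on |000>, -sqrt(2)*I/4 on |001>, -sqrt(2)*I/4 on |010>, -sqrt(2)*I/4 on |011>, sqrt(2)*I/4 on |100>, -sqrt(2)*I/4 on |101>, -sqrt(2)*I/4 on |110>, -sqrt(2)*I/4 on |111>. Key observation: steps 6-7 multiply out to the identity, so the circuit reduces to the remaining gates.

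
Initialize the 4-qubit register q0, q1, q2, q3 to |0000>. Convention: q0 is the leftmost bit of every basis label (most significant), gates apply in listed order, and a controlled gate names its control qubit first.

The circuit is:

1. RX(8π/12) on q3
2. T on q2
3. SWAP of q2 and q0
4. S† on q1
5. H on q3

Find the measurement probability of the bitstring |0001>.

A full measurement returns |0001> with probability 1/2.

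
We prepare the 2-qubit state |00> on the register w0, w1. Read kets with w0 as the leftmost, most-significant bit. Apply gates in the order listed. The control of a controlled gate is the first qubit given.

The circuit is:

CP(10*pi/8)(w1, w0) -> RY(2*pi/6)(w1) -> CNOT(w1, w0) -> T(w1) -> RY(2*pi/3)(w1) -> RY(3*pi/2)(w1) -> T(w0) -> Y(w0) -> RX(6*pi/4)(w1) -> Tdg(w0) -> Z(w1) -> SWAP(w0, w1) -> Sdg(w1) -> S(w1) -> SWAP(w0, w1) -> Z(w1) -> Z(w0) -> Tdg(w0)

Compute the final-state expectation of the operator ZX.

In the final state, ZX has expectation -1/2. Key observation: steps 11-16 multiply out to the identity, so the circuit reduces to the remaining gates.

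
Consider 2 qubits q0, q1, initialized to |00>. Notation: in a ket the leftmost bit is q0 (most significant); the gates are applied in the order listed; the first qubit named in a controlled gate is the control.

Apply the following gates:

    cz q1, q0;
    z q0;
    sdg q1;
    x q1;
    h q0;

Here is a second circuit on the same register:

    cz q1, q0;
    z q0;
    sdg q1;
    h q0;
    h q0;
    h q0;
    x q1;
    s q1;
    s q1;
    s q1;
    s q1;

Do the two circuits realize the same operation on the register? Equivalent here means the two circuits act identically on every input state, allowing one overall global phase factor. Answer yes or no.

Yes: on every input state the two circuits agree up to one overall phase factor.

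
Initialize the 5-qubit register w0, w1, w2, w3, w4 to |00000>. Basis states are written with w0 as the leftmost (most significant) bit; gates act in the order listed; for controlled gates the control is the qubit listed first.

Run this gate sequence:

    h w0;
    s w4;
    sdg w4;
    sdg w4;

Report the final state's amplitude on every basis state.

After the circuit, the state carries amplitude sqrt(2)/2 on |00000>, sqrt(2)/2 on |10000>, and 0 on every other basis state.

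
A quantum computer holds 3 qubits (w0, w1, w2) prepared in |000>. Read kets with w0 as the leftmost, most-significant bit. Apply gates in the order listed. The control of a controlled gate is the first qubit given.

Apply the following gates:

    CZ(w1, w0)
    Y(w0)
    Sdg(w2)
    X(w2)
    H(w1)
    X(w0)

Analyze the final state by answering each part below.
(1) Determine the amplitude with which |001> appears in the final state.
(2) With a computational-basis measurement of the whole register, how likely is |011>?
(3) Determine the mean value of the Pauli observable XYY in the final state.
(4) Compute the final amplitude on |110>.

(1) |001> carries amplitude sqrt(2)*I/2 in the final state.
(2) A full measurement returns |011> with probability 1/2.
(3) In the final state, XYY has expectation 0.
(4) The amplitude on |110> is 0.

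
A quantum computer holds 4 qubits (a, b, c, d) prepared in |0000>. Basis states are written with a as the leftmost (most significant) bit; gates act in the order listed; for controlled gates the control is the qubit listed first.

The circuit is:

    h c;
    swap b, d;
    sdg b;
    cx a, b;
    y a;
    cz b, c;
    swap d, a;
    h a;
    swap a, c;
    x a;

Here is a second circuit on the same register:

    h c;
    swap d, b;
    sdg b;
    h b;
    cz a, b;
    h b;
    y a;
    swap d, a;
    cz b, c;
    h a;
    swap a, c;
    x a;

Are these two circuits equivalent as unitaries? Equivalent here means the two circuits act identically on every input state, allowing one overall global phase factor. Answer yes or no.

Yes: on every input state the two circuits agree up to one overall phase factor.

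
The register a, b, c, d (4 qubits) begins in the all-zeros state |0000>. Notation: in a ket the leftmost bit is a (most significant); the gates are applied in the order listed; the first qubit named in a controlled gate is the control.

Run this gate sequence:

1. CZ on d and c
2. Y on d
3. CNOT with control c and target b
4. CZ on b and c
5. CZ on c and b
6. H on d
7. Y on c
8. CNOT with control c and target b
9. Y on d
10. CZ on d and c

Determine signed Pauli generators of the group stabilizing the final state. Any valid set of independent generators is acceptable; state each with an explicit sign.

The stabilizer group can be generated by -IIIX, +ZIII, -IZII, -IIZI, among other valid generating sets.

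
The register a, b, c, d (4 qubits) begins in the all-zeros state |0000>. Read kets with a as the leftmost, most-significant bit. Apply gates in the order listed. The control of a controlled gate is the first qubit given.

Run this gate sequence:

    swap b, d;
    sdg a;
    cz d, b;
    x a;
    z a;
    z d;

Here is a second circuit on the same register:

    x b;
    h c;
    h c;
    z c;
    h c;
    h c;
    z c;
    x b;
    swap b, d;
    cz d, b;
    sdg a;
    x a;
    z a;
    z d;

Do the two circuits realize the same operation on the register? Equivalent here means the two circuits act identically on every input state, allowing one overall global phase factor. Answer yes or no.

Yes — the two circuits implement the same unitary up to a global phase.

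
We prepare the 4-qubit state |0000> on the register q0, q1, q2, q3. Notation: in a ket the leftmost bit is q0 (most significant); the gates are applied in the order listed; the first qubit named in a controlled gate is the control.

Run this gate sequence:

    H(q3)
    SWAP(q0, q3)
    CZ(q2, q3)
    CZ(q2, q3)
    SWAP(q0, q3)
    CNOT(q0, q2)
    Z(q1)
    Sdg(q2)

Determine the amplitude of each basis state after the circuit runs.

The resulting statevector has amplitude sqrt(2)/2 on |0000>, sqrt(2)/2 on |0001>, and 0 on every other basis state. Key observation: gates 2-5 undo each other exactly, leaving only the rest of the circuit to track.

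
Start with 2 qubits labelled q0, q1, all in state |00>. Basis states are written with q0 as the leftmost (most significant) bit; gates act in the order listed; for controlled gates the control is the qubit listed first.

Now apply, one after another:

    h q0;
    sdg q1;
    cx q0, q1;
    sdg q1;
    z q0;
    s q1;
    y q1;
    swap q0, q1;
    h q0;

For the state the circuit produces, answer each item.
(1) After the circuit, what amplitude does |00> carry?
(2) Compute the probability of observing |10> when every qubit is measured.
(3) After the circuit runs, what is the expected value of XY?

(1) |00> carries amplitude I/2 in the final state.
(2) A full measurement returns |10> with probability 1/4.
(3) In the final state, XY has expectation 0.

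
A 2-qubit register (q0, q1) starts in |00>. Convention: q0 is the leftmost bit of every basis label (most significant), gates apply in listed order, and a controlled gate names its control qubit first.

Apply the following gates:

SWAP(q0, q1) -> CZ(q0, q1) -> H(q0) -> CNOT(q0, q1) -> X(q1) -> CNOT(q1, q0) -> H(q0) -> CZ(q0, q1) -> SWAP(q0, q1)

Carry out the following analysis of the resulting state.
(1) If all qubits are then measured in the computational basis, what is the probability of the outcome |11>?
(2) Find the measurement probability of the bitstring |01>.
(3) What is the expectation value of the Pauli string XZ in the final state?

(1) The probability of measuring |11> is 1/4.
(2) Outcome |01> occurs with probability 1/4.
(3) The expectation value of XZ is 1.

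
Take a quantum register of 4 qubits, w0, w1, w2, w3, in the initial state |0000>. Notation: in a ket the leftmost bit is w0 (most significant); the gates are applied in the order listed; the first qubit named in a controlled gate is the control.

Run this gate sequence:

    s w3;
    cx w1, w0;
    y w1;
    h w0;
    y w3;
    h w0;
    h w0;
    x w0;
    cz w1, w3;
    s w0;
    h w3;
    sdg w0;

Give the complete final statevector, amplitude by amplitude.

The resulting statevector has amplitude 1/2 on |0100>, -1/2 on |0101>, 1/2 on |1100>, -1/2 on |1101>, and 0 on every other basis state. Key observation: steps 6-7 multiply out to the identity, so the circuit reduces to the remaining gates.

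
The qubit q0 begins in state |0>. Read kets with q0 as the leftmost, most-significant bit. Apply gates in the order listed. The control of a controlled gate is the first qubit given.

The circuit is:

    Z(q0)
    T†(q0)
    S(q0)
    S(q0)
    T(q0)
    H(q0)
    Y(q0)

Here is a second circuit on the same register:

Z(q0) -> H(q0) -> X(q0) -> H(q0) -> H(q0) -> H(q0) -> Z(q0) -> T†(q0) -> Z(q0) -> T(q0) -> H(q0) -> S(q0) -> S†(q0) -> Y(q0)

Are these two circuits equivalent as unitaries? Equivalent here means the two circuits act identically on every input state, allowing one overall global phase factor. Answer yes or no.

Yes — the two circuits implement the same unitary up to a global phase.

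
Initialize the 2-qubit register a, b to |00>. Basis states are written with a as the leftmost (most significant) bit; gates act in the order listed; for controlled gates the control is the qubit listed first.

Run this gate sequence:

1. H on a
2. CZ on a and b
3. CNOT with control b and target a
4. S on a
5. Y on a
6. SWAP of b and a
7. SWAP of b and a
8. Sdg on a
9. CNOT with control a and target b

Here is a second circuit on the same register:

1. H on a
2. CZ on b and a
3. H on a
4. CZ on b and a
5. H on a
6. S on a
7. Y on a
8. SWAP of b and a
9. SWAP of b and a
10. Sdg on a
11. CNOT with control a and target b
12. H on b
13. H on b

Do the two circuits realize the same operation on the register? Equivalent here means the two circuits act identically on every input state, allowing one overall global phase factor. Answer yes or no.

Yes — the two circuits implement the same unitary up to a global phase.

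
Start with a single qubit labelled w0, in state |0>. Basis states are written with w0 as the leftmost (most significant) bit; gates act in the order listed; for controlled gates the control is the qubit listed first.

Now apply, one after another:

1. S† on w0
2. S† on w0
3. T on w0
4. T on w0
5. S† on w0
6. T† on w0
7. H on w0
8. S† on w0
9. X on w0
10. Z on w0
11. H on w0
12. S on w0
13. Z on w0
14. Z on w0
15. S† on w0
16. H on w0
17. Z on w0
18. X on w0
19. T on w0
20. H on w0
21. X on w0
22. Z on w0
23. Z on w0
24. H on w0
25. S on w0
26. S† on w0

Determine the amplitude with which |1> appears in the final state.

The amplitude on |1> is sqrt(2)*exp(3*I*pi/4)/2.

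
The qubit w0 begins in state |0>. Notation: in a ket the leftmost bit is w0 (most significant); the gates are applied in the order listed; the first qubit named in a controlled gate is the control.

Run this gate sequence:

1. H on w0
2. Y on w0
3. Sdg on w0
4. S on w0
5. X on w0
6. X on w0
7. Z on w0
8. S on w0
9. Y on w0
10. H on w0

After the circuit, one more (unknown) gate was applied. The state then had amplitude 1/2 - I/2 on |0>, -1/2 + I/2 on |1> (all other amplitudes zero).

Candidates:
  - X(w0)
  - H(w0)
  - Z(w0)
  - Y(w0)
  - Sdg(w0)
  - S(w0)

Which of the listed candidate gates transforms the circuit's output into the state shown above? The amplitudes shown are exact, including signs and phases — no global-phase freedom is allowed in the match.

The unique candidate consistent with the amplitudes is Sdg(w0).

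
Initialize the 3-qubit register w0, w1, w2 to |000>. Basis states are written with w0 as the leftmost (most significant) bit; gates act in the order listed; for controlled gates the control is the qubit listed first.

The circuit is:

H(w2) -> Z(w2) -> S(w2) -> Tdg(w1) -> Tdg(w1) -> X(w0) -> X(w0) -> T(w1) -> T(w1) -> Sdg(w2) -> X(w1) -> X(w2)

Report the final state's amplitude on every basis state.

The resulting statevector has amplitude -sqrt(2)/2 on |010>, sqrt(2)/2 on |011>, and 0 on every other basis state. Key observation: the block from step 3 through step 10 cancels to the identity and can be dropped.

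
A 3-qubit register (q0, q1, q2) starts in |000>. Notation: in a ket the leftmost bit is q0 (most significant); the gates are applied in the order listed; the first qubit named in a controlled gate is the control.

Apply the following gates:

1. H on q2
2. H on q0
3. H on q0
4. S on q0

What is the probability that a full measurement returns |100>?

The probability of measuring |100> is 0. Key observation: gates 2-3 undo each other exactly, leaving only the rest of the circuit to track.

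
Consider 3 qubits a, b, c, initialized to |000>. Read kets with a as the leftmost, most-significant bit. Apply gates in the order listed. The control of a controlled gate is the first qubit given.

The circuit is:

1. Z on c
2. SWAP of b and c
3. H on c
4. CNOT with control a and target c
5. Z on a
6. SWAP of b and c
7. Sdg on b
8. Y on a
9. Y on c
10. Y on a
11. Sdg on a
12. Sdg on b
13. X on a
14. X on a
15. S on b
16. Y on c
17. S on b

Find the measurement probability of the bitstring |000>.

The probability of measuring |000> is 1/2. Key observation: steps 12-15 multiply out to the identity, so the circuit reduces to the remaining gates.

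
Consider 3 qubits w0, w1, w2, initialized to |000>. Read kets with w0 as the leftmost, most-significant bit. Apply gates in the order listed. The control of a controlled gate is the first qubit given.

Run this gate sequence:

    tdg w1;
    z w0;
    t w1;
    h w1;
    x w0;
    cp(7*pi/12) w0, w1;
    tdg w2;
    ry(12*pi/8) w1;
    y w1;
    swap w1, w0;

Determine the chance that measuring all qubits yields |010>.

A full measurement returns |010> with probability -sqrt(2)/8 + sqrt(6)/8 + 1/2.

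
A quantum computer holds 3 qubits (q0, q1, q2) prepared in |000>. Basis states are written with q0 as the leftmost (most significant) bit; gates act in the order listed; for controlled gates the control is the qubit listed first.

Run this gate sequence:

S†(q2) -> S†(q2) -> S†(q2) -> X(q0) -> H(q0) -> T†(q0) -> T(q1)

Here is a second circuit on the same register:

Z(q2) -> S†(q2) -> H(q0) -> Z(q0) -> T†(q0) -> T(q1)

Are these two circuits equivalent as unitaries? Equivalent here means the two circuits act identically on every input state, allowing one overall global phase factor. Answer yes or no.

Yes: on every input state the two circuits agree up to one overall phase factor.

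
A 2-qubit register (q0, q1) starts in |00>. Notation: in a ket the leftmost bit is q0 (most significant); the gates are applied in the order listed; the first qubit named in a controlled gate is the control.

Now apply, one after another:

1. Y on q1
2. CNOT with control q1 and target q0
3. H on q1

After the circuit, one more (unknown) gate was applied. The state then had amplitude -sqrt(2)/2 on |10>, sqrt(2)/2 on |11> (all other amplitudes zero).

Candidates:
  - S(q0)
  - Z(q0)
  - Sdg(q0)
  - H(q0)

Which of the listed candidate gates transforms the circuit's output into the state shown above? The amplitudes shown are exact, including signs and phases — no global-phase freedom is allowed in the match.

It was S(q0) that produced the state shown.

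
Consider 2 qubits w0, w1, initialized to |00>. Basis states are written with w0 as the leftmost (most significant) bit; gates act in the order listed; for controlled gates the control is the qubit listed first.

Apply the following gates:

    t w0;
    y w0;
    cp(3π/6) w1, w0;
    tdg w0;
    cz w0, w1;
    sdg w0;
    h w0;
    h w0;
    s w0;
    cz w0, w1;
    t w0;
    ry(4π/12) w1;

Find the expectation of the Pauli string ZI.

In the final state, ZI has expectation -1. Key observation: the block from step 4 through step 11 cancels to the identity and can be dropped.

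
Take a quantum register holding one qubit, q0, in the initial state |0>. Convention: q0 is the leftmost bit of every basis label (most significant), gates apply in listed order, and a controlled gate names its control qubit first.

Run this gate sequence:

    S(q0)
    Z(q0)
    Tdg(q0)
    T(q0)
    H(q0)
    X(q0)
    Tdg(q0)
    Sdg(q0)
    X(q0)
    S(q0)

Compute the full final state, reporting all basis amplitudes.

After the circuit, the state carries amplitude -sqrt(2)*exp(I*pi/4)/2 on |0>, sqrt(2)*I/2 on |1>.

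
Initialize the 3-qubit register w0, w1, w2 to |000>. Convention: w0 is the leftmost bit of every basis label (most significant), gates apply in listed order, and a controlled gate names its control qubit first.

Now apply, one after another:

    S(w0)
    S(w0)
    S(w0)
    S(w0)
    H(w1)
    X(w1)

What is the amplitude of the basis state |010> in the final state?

|010> carries amplitude sqrt(2)/2 in the final state.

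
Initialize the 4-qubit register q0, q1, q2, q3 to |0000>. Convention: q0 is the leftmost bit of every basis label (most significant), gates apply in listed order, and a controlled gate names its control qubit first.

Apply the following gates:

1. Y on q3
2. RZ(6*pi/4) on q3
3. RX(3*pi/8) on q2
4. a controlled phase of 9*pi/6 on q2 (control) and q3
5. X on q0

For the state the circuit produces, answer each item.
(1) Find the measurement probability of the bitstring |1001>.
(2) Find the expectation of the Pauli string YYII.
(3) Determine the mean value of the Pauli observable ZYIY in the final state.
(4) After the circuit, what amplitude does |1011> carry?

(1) The probability of measuring |1001> is cos(3*pi/16)**2.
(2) In the final state, YYII has expectation 0.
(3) The observable ZYIY averages to 0.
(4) The amplitude on |1011> is exp(I*pi/4)*sin(3*pi/16).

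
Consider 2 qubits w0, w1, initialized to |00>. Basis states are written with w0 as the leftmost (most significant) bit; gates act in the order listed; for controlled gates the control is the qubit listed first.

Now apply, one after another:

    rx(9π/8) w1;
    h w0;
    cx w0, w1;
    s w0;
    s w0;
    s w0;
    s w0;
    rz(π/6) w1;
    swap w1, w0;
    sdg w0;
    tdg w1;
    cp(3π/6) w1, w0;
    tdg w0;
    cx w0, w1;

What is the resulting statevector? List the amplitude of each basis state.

The resulting statevector has amplitude sqrt(2)*exp(11*I*pi/12)*sin(pi/16)/2 on |00>, -sqrt(2)*exp(I*pi/6)*cos(pi/16)/2 on |01>, sqrt(2)*exp(7*I*pi/12)*sin(pi/16)/2 on |10>, sqrt(2)*exp(5*I*pi/6)*cos(pi/16)/2 on |11>. Key observation: gates 4-7 undo each other exactly, leaving only the rest of the circuit to track.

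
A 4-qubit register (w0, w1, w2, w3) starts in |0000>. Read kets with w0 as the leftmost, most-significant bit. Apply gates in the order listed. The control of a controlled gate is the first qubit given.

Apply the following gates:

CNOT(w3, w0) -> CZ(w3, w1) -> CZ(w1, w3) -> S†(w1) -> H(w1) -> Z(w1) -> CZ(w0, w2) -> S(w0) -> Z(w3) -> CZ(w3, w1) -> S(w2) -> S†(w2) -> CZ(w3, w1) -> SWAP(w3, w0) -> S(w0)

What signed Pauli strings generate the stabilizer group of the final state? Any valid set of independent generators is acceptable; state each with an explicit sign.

One valid set of independent stabilizer generators is -IXII, +ZIII, +IIZI, +IIIZ (any independent generating set of the same group is equally correct). Key observation: the block from step 10 through step 13 cancels to the identity and can be dropped.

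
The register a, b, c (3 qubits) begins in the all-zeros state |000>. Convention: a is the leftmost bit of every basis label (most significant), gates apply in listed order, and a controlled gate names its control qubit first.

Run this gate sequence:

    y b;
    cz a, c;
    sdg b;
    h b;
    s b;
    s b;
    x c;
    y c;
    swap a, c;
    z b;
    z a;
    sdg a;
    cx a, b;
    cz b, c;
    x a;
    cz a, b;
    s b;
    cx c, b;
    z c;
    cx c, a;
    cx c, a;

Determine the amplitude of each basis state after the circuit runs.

The final amplitudes are -sqrt(2)*I/2 on |100>, sqrt(2)/2 on |110>, and 0 on every other basis state. Key observation: the block from step 20 through step 21 cancels to the identity and can be dropped.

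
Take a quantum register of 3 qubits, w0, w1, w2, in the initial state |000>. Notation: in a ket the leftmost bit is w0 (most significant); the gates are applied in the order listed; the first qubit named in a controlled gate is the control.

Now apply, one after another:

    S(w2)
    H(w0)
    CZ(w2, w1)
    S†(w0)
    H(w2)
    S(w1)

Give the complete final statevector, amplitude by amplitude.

The resulting statevector has amplitude 1/2 on |000>, 1/2 on |001>, 0 on |010>, 0 on |011>, -I/2 on |100>, -I/2 on |101>, 0 on |110>, 0 on |111>.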